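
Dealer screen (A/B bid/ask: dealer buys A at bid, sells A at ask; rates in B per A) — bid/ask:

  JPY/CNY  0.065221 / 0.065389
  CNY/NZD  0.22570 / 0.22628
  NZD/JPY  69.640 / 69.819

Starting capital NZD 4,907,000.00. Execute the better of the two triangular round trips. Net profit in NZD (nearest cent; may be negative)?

Best loop NZD → JPY → CNY → NZD:
NZD 4,907,000.00 × 69.640 (sell NZD at bid) = JPY 341,723,480
JPY 341,723,480 × 0.065221 (sell JPY at bid) = CNY 22,287,547.09
CNY 22,287,547.09 × 0.22570 (sell CNY at bid) = NZD 5,030,299.38

Net profit: NZD 123,299.38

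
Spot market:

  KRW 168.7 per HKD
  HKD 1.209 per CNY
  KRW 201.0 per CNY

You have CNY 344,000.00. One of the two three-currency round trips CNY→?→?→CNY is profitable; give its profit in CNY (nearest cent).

Profitable loop is CNY → HKD → KRW → CNY:
CNY 344,000.00 × 1.209 = HKD 415,896.00
HKD 415,896.00 × 168.7 = KRW 70,161,655
KRW 70,161,655 ÷ 201.0 = CNY 349,062.96
Profit = CNY 349,062.96 − CNY 344,000.00

Profit: CNY 5,062.96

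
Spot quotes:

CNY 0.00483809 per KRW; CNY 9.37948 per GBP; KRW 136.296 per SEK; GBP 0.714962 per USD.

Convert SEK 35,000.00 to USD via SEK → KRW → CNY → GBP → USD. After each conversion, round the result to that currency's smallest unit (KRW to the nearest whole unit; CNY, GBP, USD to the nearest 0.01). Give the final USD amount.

USD 3,441.62

SEK 35,000.00 × 136.296 = KRW 4,770,360
KRW 4,770,360 × 0.00483809 = CNY 23,079.43
CNY 23,079.43 ÷ 9.37948 = GBP 2,460.63
GBP 2,460.63 ÷ 0.714962 = USD 3,441.62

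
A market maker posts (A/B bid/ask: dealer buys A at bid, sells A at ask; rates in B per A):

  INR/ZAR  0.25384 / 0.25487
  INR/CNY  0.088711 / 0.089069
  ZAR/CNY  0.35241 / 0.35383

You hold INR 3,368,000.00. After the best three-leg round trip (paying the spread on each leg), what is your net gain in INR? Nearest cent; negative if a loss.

Best loop INR → ZAR → CNY → INR:
INR 3,368,000.00 × 0.25384 (sell INR at bid) = ZAR 854,933.12
ZAR 854,933.12 × 0.35241 (sell ZAR at bid) = CNY 301,286.98
CNY 301,286.98 ÷ 0.089069 (buy INR at ask) = INR 3,382,624.49

Net profit: INR 14,624.49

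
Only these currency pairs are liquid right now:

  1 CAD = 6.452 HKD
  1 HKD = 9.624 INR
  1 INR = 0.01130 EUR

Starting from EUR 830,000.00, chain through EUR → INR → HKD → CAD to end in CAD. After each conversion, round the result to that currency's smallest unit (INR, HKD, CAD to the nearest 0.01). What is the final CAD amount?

EUR 830,000.00 ÷ 0.01130 = INR 73,451,327.43
INR 73,451,327.43 ÷ 9.624 = HKD 7,632,099.69
HKD 7,632,099.69 ÷ 6.452 = CAD 1,182,904.48

CAD 1,182,904.48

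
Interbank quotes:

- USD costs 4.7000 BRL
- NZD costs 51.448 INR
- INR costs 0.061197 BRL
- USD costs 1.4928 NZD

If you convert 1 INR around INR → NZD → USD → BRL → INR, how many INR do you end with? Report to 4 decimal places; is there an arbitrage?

Around INR → NZD → USD → BRL → INR: 1 ÷ 51.448 ÷ 1.4928 × 4.7000 ÷ 0.061197 = 0.999994
Product ≈ 1 (deviation 0.001%, within rounding noise).

1.0000 (no arbitrage)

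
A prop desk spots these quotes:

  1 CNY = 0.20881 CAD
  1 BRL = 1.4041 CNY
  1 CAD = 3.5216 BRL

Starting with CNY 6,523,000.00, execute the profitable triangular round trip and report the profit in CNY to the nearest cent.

Profitable loop is CNY → CAD → BRL → CNY:
CNY 6,523,000.00 × 0.20881 = CAD 1,362,067.63
CAD 1,362,067.63 × 3.5216 = BRL 4,796,657.37
BRL 4,796,657.37 × 1.4041 = CNY 6,734,986.61
Profit = CNY 6,734,986.61 − CNY 6,523,000.00

Profit: CNY 211,986.61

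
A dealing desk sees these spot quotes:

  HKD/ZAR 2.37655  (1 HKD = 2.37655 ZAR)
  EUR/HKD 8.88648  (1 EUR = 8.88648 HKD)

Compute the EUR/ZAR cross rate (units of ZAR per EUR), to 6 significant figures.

1 EUR × 8.88648 = 8.88648 HKD
8.88648 HKD × 2.37655 = 21.1192 ZAR

EUR/ZAR = 21.1192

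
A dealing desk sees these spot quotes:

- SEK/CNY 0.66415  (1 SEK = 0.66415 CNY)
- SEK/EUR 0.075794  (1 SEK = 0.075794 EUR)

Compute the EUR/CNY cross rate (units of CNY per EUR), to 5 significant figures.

EUR/CNY = 8.7626

1 EUR ÷ 0.075794 = 13.1937 SEK
13.1937 SEK × 0.66415 = 8.76257 CNY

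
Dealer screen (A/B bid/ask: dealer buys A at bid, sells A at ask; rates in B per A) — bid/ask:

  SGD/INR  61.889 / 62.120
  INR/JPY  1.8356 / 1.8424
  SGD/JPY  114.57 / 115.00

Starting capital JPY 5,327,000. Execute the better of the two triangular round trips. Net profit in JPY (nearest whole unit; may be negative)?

Best loop JPY → INR → SGD → JPY:
JPY 5,327,000 ÷ 1.8424 (buy INR at ask) = INR 2,891,337.39
INR 2,891,337.39 ÷ 62.120 (buy SGD at ask) = SGD 46,544.39
SGD 46,544.39 × 114.57 (sell SGD at bid) = JPY 5,332,591

Net profit: JPY 5,591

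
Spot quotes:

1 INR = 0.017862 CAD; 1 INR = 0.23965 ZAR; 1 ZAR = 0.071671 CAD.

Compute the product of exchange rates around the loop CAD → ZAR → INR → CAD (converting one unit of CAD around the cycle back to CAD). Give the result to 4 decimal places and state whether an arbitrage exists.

1.0399 (arbitrage exists)

Around CAD → ZAR → INR → CAD: 1 ÷ 0.071671 ÷ 0.23965 × 0.017862 = 1.039942
Product > 1; profitable direction is CAD → ZAR → INR → CAD.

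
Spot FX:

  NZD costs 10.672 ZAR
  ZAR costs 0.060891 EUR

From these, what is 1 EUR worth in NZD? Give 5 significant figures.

1 EUR ÷ 0.060891 = 16.4228 ZAR
16.4228 ZAR ÷ 10.672 = 1.53887 NZD

EUR/NZD = 1.5389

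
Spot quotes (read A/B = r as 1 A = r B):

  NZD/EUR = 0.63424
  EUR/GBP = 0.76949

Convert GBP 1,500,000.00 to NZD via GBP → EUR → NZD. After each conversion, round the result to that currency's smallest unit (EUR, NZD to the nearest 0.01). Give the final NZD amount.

NZD 3,073,510.14

GBP 1,500,000.00 ÷ 0.76949 = EUR 1,949,343.07
EUR 1,949,343.07 ÷ 0.63424 = NZD 3,073,510.14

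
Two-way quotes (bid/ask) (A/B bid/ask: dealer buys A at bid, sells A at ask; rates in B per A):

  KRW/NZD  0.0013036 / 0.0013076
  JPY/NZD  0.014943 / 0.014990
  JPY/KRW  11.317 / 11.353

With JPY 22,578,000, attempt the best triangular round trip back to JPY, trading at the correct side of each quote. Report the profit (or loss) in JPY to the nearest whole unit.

Net profit: JPY 148,770

Best loop JPY → NZD → KRW → JPY:
JPY 22,578,000 × 0.014943 (sell JPY at bid) = NZD 337,383.05
NZD 337,383.05 ÷ 0.0013076 (buy KRW at ask) = KRW 258,017,019
KRW 258,017,019 ÷ 11.353 (buy JPY at ask) = JPY 22,726,770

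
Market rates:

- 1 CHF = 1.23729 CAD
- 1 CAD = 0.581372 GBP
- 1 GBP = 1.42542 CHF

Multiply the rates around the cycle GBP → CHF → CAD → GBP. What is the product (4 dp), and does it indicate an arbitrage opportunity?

Around GBP → CHF → CAD → GBP: 1 × 1.42542 × 1.23729 × 0.581372 = 1.025341
Product > 1; profitable direction is GBP → CHF → CAD → GBP.

1.0253 (arbitrage exists)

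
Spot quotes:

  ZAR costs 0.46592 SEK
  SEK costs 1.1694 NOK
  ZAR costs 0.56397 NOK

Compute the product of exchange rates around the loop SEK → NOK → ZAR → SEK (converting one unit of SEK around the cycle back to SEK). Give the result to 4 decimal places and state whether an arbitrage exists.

0.9661 (arbitrage exists)

Around SEK → NOK → ZAR → SEK: 1 × 1.1694 ÷ 0.56397 × 0.46592 = 0.966092
Product < 1; profitable direction is SEK → ZAR → NOK → SEK.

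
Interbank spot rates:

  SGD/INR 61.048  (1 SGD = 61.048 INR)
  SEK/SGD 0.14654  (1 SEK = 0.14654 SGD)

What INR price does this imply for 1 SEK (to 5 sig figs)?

SEK/INR = 8.9460

1 SEK × 0.14654 = 0.14654 SGD
0.14654 SGD × 61.048 = 8.94597 INR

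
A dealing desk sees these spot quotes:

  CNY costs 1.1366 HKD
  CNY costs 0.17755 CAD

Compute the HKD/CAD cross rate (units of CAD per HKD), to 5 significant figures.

1 HKD ÷ 1.1366 = 0.879817 CNY
0.879817 CNY × 0.17755 = 0.156212 CAD

HKD/CAD = 0.15621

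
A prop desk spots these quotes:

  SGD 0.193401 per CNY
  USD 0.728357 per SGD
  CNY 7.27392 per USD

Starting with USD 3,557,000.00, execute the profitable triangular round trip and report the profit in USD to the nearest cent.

Profitable loop is USD → CNY → SGD → USD:
USD 3,557,000.00 × 7.27392 = CNY 25,873,333.44
CNY 25,873,333.44 × 0.193401 = SGD 5,003,928.56
SGD 5,003,928.56 × 0.728357 = USD 3,644,646.39
Profit = USD 3,644,646.39 − USD 3,557,000.00

Profit: USD 87,646.39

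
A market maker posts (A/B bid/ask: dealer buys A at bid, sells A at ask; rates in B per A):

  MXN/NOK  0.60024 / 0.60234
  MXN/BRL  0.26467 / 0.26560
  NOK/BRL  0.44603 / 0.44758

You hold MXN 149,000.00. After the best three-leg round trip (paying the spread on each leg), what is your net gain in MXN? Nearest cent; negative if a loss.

Net profit: MXN 1,192.14

Best loop MXN → NOK → BRL → MXN:
MXN 149,000.00 × 0.60024 (sell MXN at bid) = NOK 89,435.76
NOK 89,435.76 × 0.44603 (sell NOK at bid) = BRL 39,891.03
BRL 39,891.03 ÷ 0.26560 (buy MXN at ask) = MXN 150,192.14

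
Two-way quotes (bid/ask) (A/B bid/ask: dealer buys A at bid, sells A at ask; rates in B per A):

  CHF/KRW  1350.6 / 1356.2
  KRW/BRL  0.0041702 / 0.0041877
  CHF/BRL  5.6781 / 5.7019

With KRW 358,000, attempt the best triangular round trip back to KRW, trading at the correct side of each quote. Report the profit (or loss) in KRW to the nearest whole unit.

Best loop KRW → CHF → BRL → KRW:
KRW 358,000 ÷ 1356.2 (buy CHF at ask) = CHF 263.97
CHF 263.97 × 5.6781 (sell CHF at bid) = BRL 1,498.86
BRL 1,498.86 ÷ 0.0041877 (buy KRW at ask) = KRW 357,921

Net result: KRW -79 (no profitable arbitrage after spreads)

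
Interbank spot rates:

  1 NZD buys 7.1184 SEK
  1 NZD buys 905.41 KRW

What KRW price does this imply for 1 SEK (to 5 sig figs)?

SEK/KRW = 127.19

1 SEK ÷ 7.1184 = 0.140481 NZD
0.140481 NZD × 905.41 = 127.193 KRW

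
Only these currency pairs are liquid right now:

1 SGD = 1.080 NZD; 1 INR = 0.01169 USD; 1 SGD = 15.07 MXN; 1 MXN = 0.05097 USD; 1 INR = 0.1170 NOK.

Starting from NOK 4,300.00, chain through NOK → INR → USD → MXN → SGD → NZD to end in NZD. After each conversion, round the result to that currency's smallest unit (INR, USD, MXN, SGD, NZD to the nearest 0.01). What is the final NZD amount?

NOK 4,300.00 ÷ 0.1170 = INR 36,752.14
INR 36,752.14 × 0.01169 = USD 429.63
USD 429.63 ÷ 0.05097 = MXN 8,429.08
MXN 8,429.08 ÷ 15.07 = SGD 559.33
SGD 559.33 × 1.080 = NZD 604.08

NZD 604.08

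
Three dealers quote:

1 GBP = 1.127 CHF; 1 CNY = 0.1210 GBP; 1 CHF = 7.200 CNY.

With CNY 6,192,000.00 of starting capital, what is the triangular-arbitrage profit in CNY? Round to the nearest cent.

Profitable loop is CNY → CHF → GBP → CNY:
CNY 6,192,000.00 ÷ 7.200 = CHF 860,000.00
CHF 860,000.00 ÷ 1.127 = GBP 763,087.84
GBP 763,087.84 ÷ 0.1210 = CNY 6,306,511.11
Profit = CNY 6,306,511.11 − CNY 6,192,000.00

Profit: CNY 114,511.11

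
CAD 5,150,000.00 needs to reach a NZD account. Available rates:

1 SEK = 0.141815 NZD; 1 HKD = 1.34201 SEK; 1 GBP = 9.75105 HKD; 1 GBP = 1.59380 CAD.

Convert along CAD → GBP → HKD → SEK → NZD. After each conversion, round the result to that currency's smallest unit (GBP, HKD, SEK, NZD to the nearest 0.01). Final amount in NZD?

NZD 5,996,567.29

CAD 5,150,000.00 ÷ 1.59380 = GBP 3,231,271.18
GBP 3,231,271.18 × 9.75105 = HKD 31,508,286.84
HKD 31,508,286.84 × 1.34201 = SEK 42,284,436.02
SEK 42,284,436.02 × 0.141815 = NZD 5,996,567.29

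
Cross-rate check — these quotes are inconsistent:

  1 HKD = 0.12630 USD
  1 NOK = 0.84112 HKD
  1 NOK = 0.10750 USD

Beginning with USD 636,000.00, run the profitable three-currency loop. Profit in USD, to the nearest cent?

Profitable loop is USD → HKD → NOK → USD:
USD 636,000.00 ÷ 0.12630 = HKD 5,035,629.45
HKD 5,035,629.45 ÷ 0.84112 = NOK 5,986,814.55
NOK 5,986,814.55 × 0.10750 = USD 643,582.56
Profit = USD 643,582.56 − USD 636,000.00

Profit: USD 7,582.56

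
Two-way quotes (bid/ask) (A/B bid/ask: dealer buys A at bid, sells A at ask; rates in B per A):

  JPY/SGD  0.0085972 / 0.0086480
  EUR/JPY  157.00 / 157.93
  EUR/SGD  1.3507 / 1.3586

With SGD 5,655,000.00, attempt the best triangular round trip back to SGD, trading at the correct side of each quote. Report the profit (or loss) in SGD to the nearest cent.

Best loop SGD → EUR → JPY → SGD:
SGD 5,655,000.00 ÷ 1.3586 (buy EUR at ask) = EUR 4,162,373.03
EUR 4,162,373.03 × 157.00 (sell EUR at bid) = JPY 653,492,566
JPY 653,492,566 × 0.0085972 (sell JPY at bid) = SGD 5,618,206.29

Net result: SGD -36,793.71 (no profitable arbitrage after spreads)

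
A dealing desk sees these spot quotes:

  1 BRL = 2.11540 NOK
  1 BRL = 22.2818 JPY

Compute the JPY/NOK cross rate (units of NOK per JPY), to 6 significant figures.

1 JPY ÷ 22.2818 = 0.0448797 BRL
0.0448797 BRL × 2.11540 = 0.0949385 NOK

JPY/NOK = 0.0949385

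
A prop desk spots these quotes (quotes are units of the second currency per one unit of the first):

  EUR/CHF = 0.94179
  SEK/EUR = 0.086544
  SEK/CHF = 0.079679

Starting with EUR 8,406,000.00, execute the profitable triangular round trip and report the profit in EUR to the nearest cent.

Profitable loop is EUR → CHF → SEK → EUR:
EUR 8,406,000.00 × 0.94179 = CHF 7,916,686.74
CHF 7,916,686.74 ÷ 0.079679 = SEK 99,357,255.24
SEK 99,357,255.24 × 0.086544 = EUR 8,598,774.30
Profit = EUR 8,598,774.30 − EUR 8,406,000.00

Profit: EUR 192,774.30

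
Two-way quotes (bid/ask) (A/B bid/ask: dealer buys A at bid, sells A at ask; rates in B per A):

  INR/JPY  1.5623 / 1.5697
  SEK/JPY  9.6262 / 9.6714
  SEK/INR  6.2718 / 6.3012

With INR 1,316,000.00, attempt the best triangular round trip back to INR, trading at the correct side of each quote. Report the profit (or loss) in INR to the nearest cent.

Best loop INR → JPY → SEK → INR:
INR 1,316,000.00 × 1.5623 (sell INR at bid) = JPY 2,055,987
JPY 2,055,987 ÷ 9.6714 (buy SEK at ask) = SEK 212,584.20
SEK 212,584.20 × 6.2718 (sell SEK at bid) = INR 1,333,285.56

Net profit: INR 17,285.56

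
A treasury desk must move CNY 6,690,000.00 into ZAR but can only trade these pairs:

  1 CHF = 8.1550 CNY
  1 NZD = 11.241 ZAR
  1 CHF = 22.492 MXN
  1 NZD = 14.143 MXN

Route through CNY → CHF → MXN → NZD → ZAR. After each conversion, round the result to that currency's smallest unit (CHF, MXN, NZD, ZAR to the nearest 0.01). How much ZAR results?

ZAR 14,665,390.57

CNY 6,690,000.00 ÷ 8.1550 = CHF 820,355.61
CHF 820,355.61 × 22.492 = MXN 18,451,438.38
MXN 18,451,438.38 ÷ 14.143 = NZD 1,304,633.98
NZD 1,304,633.98 × 11.241 = ZAR 14,665,390.57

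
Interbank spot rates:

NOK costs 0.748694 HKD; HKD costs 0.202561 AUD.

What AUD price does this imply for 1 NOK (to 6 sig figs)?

NOK/AUD = 0.151656

1 NOK × 0.748694 = 0.748694 HKD
0.748694 HKD × 0.202561 = 0.151656 AUD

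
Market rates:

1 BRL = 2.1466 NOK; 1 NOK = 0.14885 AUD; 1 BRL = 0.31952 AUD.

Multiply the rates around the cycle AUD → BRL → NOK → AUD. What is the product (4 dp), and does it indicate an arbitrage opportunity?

Around AUD → BRL → NOK → AUD: 1 ÷ 0.31952 × 2.1466 × 0.14885 = 1.000004
Product ≈ 1 (deviation 0.000%, within rounding noise).

1.0000 (no arbitrage)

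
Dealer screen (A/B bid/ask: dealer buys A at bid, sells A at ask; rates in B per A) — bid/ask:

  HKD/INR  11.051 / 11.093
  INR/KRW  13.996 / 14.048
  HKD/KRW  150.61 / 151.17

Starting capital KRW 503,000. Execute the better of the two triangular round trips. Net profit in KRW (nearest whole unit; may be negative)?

Best loop KRW → HKD → INR → KRW:
KRW 503,000 ÷ 151.17 (buy HKD at ask) = HKD 3,327.38
HKD 3,327.38 × 11.051 (sell HKD at bid) = INR 36,770.87
INR 36,770.87 × 13.996 (sell INR at bid) = KRW 514,645

Net profit: KRW 11,645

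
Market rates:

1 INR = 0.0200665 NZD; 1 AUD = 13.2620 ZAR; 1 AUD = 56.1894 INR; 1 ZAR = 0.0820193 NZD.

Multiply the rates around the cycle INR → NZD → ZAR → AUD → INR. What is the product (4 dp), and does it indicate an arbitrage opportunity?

Around INR → NZD → ZAR → AUD → INR: 1 × 0.0200665 ÷ 0.0820193 ÷ 13.2620 × 56.1894 = 1.036576
Product > 1; profitable direction is INR → NZD → ZAR → AUD → INR.

1.0366 (arbitrage exists)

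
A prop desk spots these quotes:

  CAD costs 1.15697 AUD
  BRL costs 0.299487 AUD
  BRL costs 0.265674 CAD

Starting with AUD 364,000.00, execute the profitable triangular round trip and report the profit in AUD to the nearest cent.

Profit: AUD 9,589.41

Profitable loop is AUD → BRL → CAD → AUD:
AUD 364,000.00 ÷ 0.299487 = BRL 1,215,411.69
BRL 1,215,411.69 × 0.265674 = CAD 322,903.28
CAD 322,903.28 × 1.15697 = AUD 373,589.41
Profit = AUD 373,589.41 − AUD 364,000.00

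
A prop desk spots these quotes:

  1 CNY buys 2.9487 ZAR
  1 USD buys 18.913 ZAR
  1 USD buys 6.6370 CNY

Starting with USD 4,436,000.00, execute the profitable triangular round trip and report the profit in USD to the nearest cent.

Profit: USD 154,220.23

Profitable loop is USD → CNY → ZAR → USD:
USD 4,436,000.00 × 6.6370 = CNY 29,441,732.00
CNY 29,441,732.00 × 2.9487 = ZAR 86,814,835.15
ZAR 86,814,835.15 ÷ 18.913 = USD 4,590,220.23
Profit = USD 4,590,220.23 − USD 4,436,000.00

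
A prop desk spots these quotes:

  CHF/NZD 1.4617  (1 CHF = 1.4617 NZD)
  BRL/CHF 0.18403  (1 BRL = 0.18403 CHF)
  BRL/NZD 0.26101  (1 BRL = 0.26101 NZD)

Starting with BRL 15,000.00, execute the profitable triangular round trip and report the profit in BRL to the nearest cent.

Profit: BRL 458.99

Profitable loop is BRL → CHF → NZD → BRL:
BRL 15,000.00 × 0.18403 = CHF 2,760.45
CHF 2,760.45 × 1.4617 = NZD 4,034.95
NZD 4,034.95 ÷ 0.26101 = BRL 15,458.99
Profit = BRL 15,458.99 − BRL 15,000.00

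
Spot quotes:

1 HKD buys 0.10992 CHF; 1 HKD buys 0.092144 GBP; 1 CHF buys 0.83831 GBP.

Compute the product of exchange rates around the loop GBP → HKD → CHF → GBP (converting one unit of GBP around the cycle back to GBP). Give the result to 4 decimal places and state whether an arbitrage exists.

1.0000 (no arbitrage)

Around GBP → HKD → CHF → GBP: 1 ÷ 0.092144 × 0.10992 × 0.83831 = 1.000033
Product ≈ 1 (deviation 0.003%, within rounding noise).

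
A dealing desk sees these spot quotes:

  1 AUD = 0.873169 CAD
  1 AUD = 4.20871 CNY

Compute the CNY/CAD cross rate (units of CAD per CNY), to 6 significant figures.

1 CNY ÷ 4.20871 = 0.237602 AUD
0.237602 AUD × 0.873169 = 0.207467 CAD

CNY/CAD = 0.207467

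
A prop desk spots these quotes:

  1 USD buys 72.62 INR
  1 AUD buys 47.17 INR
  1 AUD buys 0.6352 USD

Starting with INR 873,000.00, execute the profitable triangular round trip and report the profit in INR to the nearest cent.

Profit: INR 19,716.14

Profitable loop is INR → USD → AUD → INR:
INR 873,000.00 ÷ 72.62 = USD 12,021.48
USD 12,021.48 ÷ 0.6352 = AUD 18,925.51
AUD 18,925.51 × 47.17 = INR 892,716.14
Profit = INR 892,716.14 − INR 873,000.00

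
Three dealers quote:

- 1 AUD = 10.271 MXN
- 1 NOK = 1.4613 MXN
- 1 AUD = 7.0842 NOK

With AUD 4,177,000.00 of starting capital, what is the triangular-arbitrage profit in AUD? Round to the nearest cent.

Profit: AUD 32,998.53

Profitable loop is AUD → NOK → MXN → AUD:
AUD 4,177,000.00 × 7.0842 = NOK 29,590,703.40
NOK 29,590,703.40 × 1.4613 = MXN 43,240,894.88
MXN 43,240,894.88 ÷ 10.271 = AUD 4,209,998.53
Profit = AUD 4,209,998.53 − AUD 4,177,000.00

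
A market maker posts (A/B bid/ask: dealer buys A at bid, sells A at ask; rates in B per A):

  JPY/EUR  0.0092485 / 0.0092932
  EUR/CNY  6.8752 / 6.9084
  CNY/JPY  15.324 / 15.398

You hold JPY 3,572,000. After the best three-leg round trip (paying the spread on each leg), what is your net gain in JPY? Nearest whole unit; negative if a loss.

Net profit: JPY 41,303

Best loop JPY → CNY → EUR → JPY:
JPY 3,572,000 ÷ 15.398 (buy CNY at ask) = CNY 231,978.18
CNY 231,978.18 ÷ 6.9084 (buy EUR at ask) = EUR 33,579.15
EUR 33,579.15 ÷ 0.0092932 (buy JPY at ask) = JPY 3,613,303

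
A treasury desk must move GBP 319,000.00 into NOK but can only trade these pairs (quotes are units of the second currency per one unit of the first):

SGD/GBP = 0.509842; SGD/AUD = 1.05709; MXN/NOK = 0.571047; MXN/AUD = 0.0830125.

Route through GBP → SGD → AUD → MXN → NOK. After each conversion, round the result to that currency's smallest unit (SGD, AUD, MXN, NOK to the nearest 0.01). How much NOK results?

NOK 4,549,832.43

GBP 319,000.00 ÷ 0.509842 = SGD 625,684.04
SGD 625,684.04 × 1.05709 = AUD 661,404.34
AUD 661,404.34 ÷ 0.0830125 = MXN 7,967,527.06
MXN 7,967,527.06 × 0.571047 = NOK 4,549,832.43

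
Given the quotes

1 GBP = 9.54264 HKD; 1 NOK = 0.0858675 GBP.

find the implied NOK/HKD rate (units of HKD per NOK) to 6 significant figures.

1 NOK × 0.0858675 = 0.0858675 GBP
0.0858675 GBP × 9.54264 = 0.819403 HKD

NOK/HKD = 0.819403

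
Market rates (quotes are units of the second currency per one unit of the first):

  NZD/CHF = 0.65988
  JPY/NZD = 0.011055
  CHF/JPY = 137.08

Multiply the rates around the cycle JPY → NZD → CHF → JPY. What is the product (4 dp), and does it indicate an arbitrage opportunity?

1.0000 (no arbitrage)

Around JPY → NZD → CHF → JPY: 1 × 0.011055 × 0.65988 × 137.08 = 0.999995
Product ≈ 1 (deviation 0.001%, within rounding noise).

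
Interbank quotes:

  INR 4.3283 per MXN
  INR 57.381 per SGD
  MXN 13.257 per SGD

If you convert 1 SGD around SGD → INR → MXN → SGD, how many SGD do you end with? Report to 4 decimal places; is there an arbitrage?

1.0000 (no arbitrage)

Around SGD → INR → MXN → SGD: 1 × 57.381 ÷ 4.3283 ÷ 13.257 = 1.000013
Product ≈ 1 (deviation 0.001%, within rounding noise).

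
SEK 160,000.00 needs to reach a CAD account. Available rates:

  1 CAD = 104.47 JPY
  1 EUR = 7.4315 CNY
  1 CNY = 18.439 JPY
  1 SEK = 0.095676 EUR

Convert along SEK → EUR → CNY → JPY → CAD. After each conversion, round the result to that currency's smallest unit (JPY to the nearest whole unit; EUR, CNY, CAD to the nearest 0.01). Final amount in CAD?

CAD 20,079.14

SEK 160,000.00 × 0.095676 = EUR 15,308.16
EUR 15,308.16 × 7.4315 = CNY 113,762.59
CNY 113,762.59 × 18.439 = JPY 2,097,668
JPY 2,097,668 ÷ 104.47 = CAD 20,079.14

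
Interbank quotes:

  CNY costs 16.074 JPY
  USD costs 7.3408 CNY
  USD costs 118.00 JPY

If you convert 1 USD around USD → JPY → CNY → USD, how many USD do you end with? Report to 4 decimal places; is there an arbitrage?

1.0000 (no arbitrage)

Around USD → JPY → CNY → USD: 1 × 118.00 ÷ 16.074 ÷ 7.3408 = 1.000034
Product ≈ 1 (deviation 0.003%, within rounding noise).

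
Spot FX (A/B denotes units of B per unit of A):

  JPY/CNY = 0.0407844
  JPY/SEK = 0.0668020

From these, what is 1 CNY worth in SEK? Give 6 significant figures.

1 CNY ÷ 0.0407844 = 24.5192 JPY
24.5192 JPY × 0.0668020 = 1.63793 SEK

CNY/SEK = 1.63793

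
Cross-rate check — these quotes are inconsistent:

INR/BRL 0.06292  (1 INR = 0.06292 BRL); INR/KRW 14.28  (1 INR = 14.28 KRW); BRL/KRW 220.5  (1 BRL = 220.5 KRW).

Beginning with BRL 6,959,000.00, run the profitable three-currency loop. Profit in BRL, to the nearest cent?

Profit: BRL 203,716.07

Profitable loop is BRL → INR → KRW → BRL:
BRL 6,959,000.00 ÷ 0.06292 = INR 110,600,762.87
INR 110,600,762.87 × 14.28 = KRW 1,579,378,894
KRW 1,579,378,894 ÷ 220.5 = BRL 7,162,716.07
Profit = BRL 7,162,716.07 − BRL 6,959,000.00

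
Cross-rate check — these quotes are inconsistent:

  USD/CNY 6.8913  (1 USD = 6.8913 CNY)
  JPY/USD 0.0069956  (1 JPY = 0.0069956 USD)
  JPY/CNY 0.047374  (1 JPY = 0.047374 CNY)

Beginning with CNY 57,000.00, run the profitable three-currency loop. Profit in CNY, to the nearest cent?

Profitable loop is CNY → JPY → USD → CNY:
CNY 57,000.00 ÷ 0.047374 = JPY 1,203,192
JPY 1,203,192 × 0.0069956 = USD 8,417.05
USD 8,417.05 × 6.8913 = CNY 58,004.40
Profit = CNY 58,004.40 − CNY 57,000.00

Profit: CNY 1,004.40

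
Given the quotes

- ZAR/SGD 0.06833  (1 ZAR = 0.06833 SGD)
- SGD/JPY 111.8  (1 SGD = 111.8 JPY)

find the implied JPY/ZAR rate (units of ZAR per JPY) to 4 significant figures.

1 JPY ÷ 111.8 = 0.00894454 SGD
0.00894454 SGD ÷ 0.06833 = 0.130902 ZAR

JPY/ZAR = 0.1309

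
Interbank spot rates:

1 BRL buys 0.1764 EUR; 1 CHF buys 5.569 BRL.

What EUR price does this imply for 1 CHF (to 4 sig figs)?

1 CHF × 5.569 = 5.569 BRL
5.569 BRL × 0.1764 = 0.982372 EUR

CHF/EUR = 0.9824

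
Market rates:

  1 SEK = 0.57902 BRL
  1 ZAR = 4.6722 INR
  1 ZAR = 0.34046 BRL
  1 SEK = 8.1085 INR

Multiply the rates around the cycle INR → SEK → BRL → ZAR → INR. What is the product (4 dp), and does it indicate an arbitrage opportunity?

Around INR → SEK → BRL → ZAR → INR: 1 ÷ 8.1085 × 0.57902 ÷ 0.34046 × 4.6722 = 0.979960
Product < 1; profitable direction is INR → ZAR → BRL → SEK → INR.

0.9800 (arbitrage exists)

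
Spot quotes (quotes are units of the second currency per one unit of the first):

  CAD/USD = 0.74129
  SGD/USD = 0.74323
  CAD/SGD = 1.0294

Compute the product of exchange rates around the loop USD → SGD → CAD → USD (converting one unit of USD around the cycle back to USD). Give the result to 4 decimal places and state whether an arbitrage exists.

0.9689 (arbitrage exists)

Around USD → SGD → CAD → USD: 1 ÷ 0.74323 ÷ 1.0294 × 0.74129 = 0.968904
Product < 1; profitable direction is USD → CAD → SGD → USD.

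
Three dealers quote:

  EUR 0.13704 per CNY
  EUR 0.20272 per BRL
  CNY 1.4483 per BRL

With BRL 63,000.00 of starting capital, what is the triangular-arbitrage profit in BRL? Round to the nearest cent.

Profit: BRL 1,347.44

Profitable loop is BRL → EUR → CNY → BRL:
BRL 63,000.00 × 0.20272 = EUR 12,771.36
EUR 12,771.36 ÷ 0.13704 = CNY 93,194.40
CNY 93,194.40 ÷ 1.4483 = BRL 64,347.44
Profit = BRL 64,347.44 − BRL 63,000.00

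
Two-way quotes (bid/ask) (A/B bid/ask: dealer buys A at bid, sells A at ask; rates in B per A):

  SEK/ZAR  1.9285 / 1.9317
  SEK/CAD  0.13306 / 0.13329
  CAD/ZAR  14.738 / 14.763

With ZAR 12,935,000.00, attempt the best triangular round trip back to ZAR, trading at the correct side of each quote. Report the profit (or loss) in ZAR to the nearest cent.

Best loop ZAR → SEK → CAD → ZAR:
ZAR 12,935,000.00 ÷ 1.9317 (buy SEK at ask) = SEK 6,696,174.35
SEK 6,696,174.35 × 0.13306 (sell SEK at bid) = CAD 890,992.96
CAD 890,992.96 × 14.738 (sell CAD at bid) = ZAR 13,131,454.24

Net profit: ZAR 196,454.24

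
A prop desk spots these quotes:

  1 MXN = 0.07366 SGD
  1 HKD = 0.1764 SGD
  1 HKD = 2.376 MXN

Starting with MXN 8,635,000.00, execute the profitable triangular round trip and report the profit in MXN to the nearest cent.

Profitable loop is MXN → HKD → SGD → MXN:
MXN 8,635,000.00 ÷ 2.376 = HKD 3,634,259.26
HKD 3,634,259.26 × 0.1764 = SGD 641,083.33
SGD 641,083.33 ÷ 0.07366 = MXN 8,703,276.31
Profit = MXN 8,703,276.31 − MXN 8,635,000.00

Profit: MXN 68,276.31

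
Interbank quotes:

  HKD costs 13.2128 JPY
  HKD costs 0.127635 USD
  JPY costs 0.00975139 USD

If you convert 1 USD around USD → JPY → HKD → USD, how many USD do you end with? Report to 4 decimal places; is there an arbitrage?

Around USD → JPY → HKD → USD: 1 ÷ 0.00975139 ÷ 13.2128 × 0.127635 = 0.990623
Product < 1; profitable direction is USD → HKD → JPY → USD.

0.9906 (arbitrage exists)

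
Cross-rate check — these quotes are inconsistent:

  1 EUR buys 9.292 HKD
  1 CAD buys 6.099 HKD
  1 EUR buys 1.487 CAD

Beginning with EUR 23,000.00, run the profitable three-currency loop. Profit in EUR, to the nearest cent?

Profit: EUR 565.00

Profitable loop is EUR → HKD → CAD → EUR:
EUR 23,000.00 × 9.292 = HKD 213,716.00
HKD 213,716.00 ÷ 6.099 = CAD 35,041.15
CAD 35,041.15 ÷ 1.487 = EUR 23,565.00
Profit = EUR 23,565.00 − EUR 23,000.00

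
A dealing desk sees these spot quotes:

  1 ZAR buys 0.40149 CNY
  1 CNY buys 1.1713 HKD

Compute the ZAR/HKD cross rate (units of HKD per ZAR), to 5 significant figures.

1 ZAR × 0.40149 = 0.40149 CNY
0.40149 CNY × 1.1713 = 0.470265 HKD

ZAR/HKD = 0.47027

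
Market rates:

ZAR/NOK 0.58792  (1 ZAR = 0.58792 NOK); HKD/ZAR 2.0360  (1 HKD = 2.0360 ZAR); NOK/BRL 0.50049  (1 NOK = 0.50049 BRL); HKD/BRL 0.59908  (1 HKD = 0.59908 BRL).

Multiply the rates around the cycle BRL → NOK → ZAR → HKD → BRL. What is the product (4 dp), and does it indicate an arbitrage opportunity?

1.0000 (no arbitrage)

Around BRL → NOK → ZAR → HKD → BRL: 1 ÷ 0.50049 ÷ 0.58792 ÷ 2.0360 × 0.59908 = 0.999985
Product ≈ 1 (deviation 0.002%, within rounding noise).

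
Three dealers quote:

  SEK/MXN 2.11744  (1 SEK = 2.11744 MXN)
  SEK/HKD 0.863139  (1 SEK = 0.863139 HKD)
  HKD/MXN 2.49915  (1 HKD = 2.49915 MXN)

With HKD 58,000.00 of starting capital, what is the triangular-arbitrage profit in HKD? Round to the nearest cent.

Profitable loop is HKD → MXN → SEK → HKD:
HKD 58,000.00 × 2.49915 = MXN 144,950.70
MXN 144,950.70 ÷ 2.11744 = SEK 68,455.64
SEK 68,455.64 × 0.863139 = HKD 59,086.73
Profit = HKD 59,086.73 − HKD 58,000.00

Profit: HKD 1,086.73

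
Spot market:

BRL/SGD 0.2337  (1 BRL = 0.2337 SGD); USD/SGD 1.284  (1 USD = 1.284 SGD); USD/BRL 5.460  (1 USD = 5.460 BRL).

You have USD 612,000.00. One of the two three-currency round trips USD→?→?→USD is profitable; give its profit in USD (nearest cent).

Profitable loop is USD → SGD → BRL → USD:
USD 612,000.00 × 1.284 = SGD 785,808.00
SGD 785,808.00 ÷ 0.2337 = BRL 3,362,464.70
BRL 3,362,464.70 ÷ 5.460 = USD 615,836.03
Profit = USD 615,836.03 − USD 612,000.00

Profit: USD 3,836.03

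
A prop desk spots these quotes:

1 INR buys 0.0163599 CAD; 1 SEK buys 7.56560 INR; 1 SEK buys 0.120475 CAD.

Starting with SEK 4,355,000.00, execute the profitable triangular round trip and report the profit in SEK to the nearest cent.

Profitable loop is SEK → INR → CAD → SEK:
SEK 4,355,000.00 × 7.56560 = INR 32,948,188.00
INR 32,948,188.00 × 0.0163599 = CAD 539,029.06
CAD 539,029.06 ÷ 0.120475 = SEK 4,474,198.47
Profit = SEK 4,474,198.47 − SEK 4,355,000.00

Profit: SEK 119,198.47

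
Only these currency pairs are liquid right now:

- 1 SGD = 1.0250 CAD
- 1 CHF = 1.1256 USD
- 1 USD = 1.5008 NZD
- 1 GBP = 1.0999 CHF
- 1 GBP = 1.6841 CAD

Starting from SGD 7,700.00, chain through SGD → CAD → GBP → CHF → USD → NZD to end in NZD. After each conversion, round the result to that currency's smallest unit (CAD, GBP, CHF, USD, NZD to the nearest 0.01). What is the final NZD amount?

NZD 8,707.78

SGD 7,700.00 × 1.0250 = CAD 7,892.50
CAD 7,892.50 ÷ 1.6841 = GBP 4,686.48
GBP 4,686.48 × 1.0999 = CHF 5,154.66
CHF 5,154.66 × 1.1256 = USD 5,802.09
USD 5,802.09 × 1.5008 = NZD 8,707.78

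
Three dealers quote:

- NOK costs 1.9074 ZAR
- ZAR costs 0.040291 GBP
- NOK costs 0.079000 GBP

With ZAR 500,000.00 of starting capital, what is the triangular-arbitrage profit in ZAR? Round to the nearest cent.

Profit: ZAR 13,981.24

Profitable loop is ZAR → NOK → GBP → ZAR:
ZAR 500,000.00 ÷ 1.9074 = NOK 262,136.94
NOK 262,136.94 × 0.079000 = GBP 20,708.82
GBP 20,708.82 ÷ 0.040291 = ZAR 513,981.24
Profit = ZAR 513,981.24 − ZAR 500,000.00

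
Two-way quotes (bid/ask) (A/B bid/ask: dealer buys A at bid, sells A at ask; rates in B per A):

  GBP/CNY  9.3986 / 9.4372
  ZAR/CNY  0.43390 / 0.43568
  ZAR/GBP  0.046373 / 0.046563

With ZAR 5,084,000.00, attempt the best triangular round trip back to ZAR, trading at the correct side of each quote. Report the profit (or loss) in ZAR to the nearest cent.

Best loop ZAR → GBP → CNY → ZAR:
ZAR 5,084,000.00 × 0.046373 (sell ZAR at bid) = GBP 235,760.33
GBP 235,760.33 × 9.3986 (sell GBP at bid) = CNY 2,215,817.06
CNY 2,215,817.06 ÷ 0.43568 (buy ZAR at ask) = ZAR 5,085,881.97

Net profit: ZAR 1,881.97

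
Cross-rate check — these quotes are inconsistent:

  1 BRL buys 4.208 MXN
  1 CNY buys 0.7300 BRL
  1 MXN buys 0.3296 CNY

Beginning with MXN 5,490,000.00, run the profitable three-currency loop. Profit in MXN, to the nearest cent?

Profit: MXN 68,506.77

Profitable loop is MXN → CNY → BRL → MXN:
MXN 5,490,000.00 × 0.3296 = CNY 1,809,504.00
CNY 1,809,504.00 × 0.7300 = BRL 1,320,937.92
BRL 1,320,937.92 × 4.208 = MXN 5,558,506.77
Profit = MXN 5,558,506.77 − MXN 5,490,000.00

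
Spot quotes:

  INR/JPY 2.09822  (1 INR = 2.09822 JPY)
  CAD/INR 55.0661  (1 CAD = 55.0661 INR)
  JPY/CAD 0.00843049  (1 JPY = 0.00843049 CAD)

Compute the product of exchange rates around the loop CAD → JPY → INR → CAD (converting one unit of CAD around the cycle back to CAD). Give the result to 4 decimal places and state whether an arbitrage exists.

Around CAD → JPY → INR → CAD: 1 ÷ 0.00843049 ÷ 2.09822 ÷ 55.0661 = 1.026625
Product > 1; profitable direction is CAD → JPY → INR → CAD.

1.0266 (arbitrage exists)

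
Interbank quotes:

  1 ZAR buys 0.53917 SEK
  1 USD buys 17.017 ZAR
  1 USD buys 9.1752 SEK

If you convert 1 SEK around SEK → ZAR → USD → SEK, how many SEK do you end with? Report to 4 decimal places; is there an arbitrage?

Around SEK → ZAR → USD → SEK: 1 ÷ 0.53917 ÷ 17.017 × 9.1752 = 1.000016
Product ≈ 1 (deviation 0.002%, within rounding noise).

1.0000 (no arbitrage)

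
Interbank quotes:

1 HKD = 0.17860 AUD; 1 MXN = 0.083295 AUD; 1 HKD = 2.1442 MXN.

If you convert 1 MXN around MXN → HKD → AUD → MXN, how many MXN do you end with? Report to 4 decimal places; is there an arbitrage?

Around MXN → HKD → AUD → MXN: 1 ÷ 2.1442 × 0.17860 ÷ 0.083295 = 0.999994
Product ≈ 1 (deviation 0.001%, within rounding noise).

1.0000 (no arbitrage)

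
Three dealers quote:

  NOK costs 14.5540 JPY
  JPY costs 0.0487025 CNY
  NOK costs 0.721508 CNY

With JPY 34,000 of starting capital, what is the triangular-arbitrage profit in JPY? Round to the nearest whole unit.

Profitable loop is JPY → NOK → CNY → JPY:
JPY 34,000 ÷ 14.5540 = NOK 2,336.13
NOK 2,336.13 × 0.721508 = CNY 1,685.53
CNY 1,685.53 ÷ 0.0487025 = JPY 34,609
Profit = JPY 34,609 − JPY 34,000

Profit: JPY 609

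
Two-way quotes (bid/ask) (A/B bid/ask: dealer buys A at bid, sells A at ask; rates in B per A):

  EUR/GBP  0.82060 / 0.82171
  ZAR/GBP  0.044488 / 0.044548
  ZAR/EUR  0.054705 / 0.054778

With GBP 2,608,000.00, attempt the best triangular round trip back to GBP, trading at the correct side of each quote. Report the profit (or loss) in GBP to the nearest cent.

Best loop GBP → ZAR → EUR → GBP:
GBP 2,608,000.00 ÷ 0.044548 (buy ZAR at ask) = ZAR 58,543,593.43
ZAR 58,543,593.43 × 0.054705 (sell ZAR at bid) = EUR 3,202,627.28
EUR 3,202,627.28 × 0.82060 (sell EUR at bid) = GBP 2,628,075.94

Net profit: GBP 20,075.94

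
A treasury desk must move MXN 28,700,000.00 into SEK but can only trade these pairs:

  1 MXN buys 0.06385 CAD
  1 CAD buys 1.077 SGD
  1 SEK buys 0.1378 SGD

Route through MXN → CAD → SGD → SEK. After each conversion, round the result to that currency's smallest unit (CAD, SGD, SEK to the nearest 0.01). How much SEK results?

SEK 14,322,185.12

MXN 28,700,000.00 × 0.06385 = CAD 1,832,495.00
CAD 1,832,495.00 × 1.077 = SGD 1,973,597.11
SGD 1,973,597.11 ÷ 0.1378 = SEK 14,322,185.12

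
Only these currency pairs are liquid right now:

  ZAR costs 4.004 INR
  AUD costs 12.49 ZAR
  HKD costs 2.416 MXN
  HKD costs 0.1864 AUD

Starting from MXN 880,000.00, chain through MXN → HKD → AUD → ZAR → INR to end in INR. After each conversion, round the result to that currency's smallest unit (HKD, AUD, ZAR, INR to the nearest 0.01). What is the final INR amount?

INR 3,395,378.23

MXN 880,000.00 ÷ 2.416 = HKD 364,238.41
HKD 364,238.41 × 0.1864 = AUD 67,894.04
AUD 67,894.04 × 12.49 = ZAR 847,996.56
ZAR 847,996.56 × 4.004 = INR 3,395,378.23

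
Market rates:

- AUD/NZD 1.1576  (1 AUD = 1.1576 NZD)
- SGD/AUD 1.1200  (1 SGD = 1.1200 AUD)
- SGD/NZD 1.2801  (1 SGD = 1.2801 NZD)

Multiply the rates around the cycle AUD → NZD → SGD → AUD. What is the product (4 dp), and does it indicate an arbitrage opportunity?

1.0128 (arbitrage exists)

Around AUD → NZD → SGD → AUD: 1 × 1.1576 ÷ 1.2801 × 1.1200 = 1.012821
Product > 1; profitable direction is AUD → NZD → SGD → AUD.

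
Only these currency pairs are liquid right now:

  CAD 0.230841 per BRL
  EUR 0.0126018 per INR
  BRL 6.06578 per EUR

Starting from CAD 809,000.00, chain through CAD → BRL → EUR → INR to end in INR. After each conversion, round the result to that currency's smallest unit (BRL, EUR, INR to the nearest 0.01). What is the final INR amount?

CAD 809,000.00 ÷ 0.230841 = BRL 3,504,576.74
BRL 3,504,576.74 ÷ 6.06578 = EUR 577,761.93
EUR 577,761.93 ÷ 0.0126018 = INR 45,847,571.78

INR 45,847,571.78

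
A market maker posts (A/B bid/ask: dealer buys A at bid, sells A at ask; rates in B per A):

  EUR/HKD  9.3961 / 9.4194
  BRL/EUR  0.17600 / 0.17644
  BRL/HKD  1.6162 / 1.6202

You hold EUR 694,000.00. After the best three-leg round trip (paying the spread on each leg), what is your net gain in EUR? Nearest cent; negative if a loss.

Best loop EUR → HKD → BRL → EUR:
EUR 694,000.00 × 9.3961 (sell EUR at bid) = HKD 6,520,893.40
HKD 6,520,893.40 ÷ 1.6202 (buy BRL at ask) = BRL 4,024,745.96
BRL 4,024,745.96 × 0.17600 (sell BRL at bid) = EUR 708,355.29

Net profit: EUR 14,355.29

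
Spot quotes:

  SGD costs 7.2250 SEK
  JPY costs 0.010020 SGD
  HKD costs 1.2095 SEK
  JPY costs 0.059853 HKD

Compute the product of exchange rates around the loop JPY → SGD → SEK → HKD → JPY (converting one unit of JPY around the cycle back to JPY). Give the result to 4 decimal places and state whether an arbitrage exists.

1.0000 (no arbitrage)

Around JPY → SGD → SEK → HKD → JPY: 1 × 0.010020 × 7.2250 ÷ 1.2095 ÷ 0.059853 = 1.000032
Product ≈ 1 (deviation 0.003%, within rounding noise).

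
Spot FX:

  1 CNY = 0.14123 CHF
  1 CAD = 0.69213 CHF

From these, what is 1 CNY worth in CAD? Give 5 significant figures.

CNY/CAD = 0.20405

1 CNY × 0.14123 = 0.14123 CHF
0.14123 CHF ÷ 0.69213 = 0.204051 CAD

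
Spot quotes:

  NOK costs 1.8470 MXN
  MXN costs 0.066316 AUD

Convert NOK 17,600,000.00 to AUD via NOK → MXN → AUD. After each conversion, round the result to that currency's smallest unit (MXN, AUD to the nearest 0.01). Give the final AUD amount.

AUD 2,155,747.48

NOK 17,600,000.00 × 1.8470 = MXN 32,507,200.00
MXN 32,507,200.00 × 0.066316 = AUD 2,155,747.48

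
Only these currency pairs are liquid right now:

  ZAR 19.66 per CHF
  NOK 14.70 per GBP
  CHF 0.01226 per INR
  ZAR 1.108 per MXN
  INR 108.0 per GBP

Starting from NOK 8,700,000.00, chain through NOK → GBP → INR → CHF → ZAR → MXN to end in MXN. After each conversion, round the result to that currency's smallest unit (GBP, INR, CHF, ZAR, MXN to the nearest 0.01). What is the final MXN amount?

MXN 13,904,644.66

NOK 8,700,000.00 ÷ 14.70 = GBP 591,836.73
GBP 591,836.73 × 108.0 = INR 63,918,366.84
INR 63,918,366.84 × 0.01226 = CHF 783,639.18
CHF 783,639.18 × 19.66 = ZAR 15,406,346.28
ZAR 15,406,346.28 ÷ 1.108 = MXN 13,904,644.66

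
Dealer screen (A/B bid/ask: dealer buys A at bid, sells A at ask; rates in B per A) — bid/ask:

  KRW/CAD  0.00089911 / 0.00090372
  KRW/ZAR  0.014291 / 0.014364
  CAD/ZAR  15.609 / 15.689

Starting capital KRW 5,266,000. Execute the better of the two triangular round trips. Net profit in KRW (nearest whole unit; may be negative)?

Best loop KRW → ZAR → CAD → KRW:
KRW 5,266,000 × 0.014291 (sell KRW at bid) = ZAR 75,256.41
ZAR 75,256.41 ÷ 15.689 (buy CAD at ask) = CAD 4,796.76
CAD 4,796.76 ÷ 0.00090372 (buy KRW at ask) = KRW 5,307,797

Net profit: KRW 41,797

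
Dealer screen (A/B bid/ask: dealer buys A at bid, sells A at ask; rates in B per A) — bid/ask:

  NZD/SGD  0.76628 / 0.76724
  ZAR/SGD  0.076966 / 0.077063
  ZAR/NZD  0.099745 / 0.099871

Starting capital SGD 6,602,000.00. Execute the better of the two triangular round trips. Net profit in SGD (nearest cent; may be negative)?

Best loop SGD → NZD → ZAR → SGD:
SGD 6,602,000.00 ÷ 0.76724 (buy NZD at ask) = NZD 8,604,869.40
NZD 8,604,869.40 ÷ 0.099871 (buy ZAR at ask) = ZAR 86,159,840.21
ZAR 86,159,840.21 × 0.076966 (sell ZAR at bid) = SGD 6,631,378.26

Net profit: SGD 29,378.26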